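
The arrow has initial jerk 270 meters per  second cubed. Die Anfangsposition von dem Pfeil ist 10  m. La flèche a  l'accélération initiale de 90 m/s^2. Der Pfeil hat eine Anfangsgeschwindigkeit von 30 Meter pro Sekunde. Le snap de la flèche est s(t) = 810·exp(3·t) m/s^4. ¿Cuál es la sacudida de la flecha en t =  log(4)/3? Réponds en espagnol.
Debemos encontrar la integral de nuestra ecuación del snap s(t) = 810·exp(3·t) 1 vez. La integral del snap, con j(0) = 270, da la sacudida: j(t) = 270·exp(3·t). De la ecuación de la sacudida j(t) = 270·exp(3·t), sustituimos t = log(4)/3 para obtener j = 1080.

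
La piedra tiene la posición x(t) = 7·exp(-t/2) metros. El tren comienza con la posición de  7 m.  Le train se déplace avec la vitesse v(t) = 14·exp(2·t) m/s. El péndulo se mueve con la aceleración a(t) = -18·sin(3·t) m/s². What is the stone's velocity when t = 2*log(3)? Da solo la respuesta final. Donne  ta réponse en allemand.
Bei t = 2*log(3), v = -7/6.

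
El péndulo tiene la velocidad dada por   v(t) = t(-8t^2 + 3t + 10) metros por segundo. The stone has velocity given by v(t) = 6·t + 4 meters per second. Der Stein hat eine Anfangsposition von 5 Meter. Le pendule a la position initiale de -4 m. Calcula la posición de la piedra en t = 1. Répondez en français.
Pour résoudre ceci, nous devons prendre 1 intégrale de notre équation de la vitesse v(t) = 6·t + 4. L'intégrale de la vitesse est la position. En utilisant x(0) = 5, nous obtenons x(t) = 3·t^2 + 4·t + 5. Nous avons la position x(t) = 3·t^2 + 4·t + 5. En substituant t = 1: x(1) = 12.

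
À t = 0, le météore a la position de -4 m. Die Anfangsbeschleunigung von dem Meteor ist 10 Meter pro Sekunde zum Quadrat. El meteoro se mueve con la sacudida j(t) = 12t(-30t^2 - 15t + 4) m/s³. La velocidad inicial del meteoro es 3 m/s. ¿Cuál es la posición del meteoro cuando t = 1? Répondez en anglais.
To find the answer, we compute 3 antiderivatives of j(t) = 12·t·(-30·t^2 - 15·t + 4). The antiderivative of jerk, with a(0) = 10, gives acceleration: a(t) = -90·t^4 - 60·t^3 + 24·t^2 + 10. The antiderivative of acceleration, with v(0) = 3, gives velocity: v(t) = -18·t^5 - 15·t^4 + 8·t^3 + 10·t + 3. Integrating velocity and using the initial condition x(0) = -4, we get x(t) = -3·t^6 - 3·t^5 + 2·t^4 + 5·t^2 + 3·t - 4. From the given position equation x(t) = -3·t^6 - 3·t^5 + 2·t^4 + 5·t^2 + 3·t - 4, we substitute t = 1 to get x = 0.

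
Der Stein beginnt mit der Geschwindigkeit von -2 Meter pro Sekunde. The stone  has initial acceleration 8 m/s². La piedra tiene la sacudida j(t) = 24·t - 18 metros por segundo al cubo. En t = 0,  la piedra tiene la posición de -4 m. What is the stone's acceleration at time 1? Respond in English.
We need to integrate our jerk equation j(t) = 24·t - 18 1 time. The antiderivative of jerk, with a(0) = 8, gives acceleration: a(t) = 12·t^2 - 18·t + 8. Using a(t) = 12·t^2 - 18·t + 8 and substituting t = 1, we find a = 2.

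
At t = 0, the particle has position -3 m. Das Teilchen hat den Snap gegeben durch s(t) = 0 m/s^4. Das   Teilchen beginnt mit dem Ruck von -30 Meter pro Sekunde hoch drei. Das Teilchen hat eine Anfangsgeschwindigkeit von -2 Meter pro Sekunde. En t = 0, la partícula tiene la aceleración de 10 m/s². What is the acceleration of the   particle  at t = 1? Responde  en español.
Debemos encontrar la antiderivada de nuestra ecuación del snap s(t) = 0 2 veces. La integral del snap es la sacudida. Usando j(0) = -30, obtenemos j(t) = -30. La antiderivada de la sacudida, con a(0) = 10, da la aceleración: a(t) = 10 - 30·t. Usando a(t) = 10 - 30·t y sustituyendo t = 1, encontramos a = -20.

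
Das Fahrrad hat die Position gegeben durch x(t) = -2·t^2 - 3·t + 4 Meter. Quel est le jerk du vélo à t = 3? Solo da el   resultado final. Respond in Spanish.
La sacudida en t = 3 es j = 0.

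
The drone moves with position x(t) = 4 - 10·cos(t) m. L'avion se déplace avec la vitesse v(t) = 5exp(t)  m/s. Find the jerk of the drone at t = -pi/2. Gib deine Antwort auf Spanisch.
Debemos derivar nuestra ecuación de la posición x(t) = 4 - 10·cos(t) 3 veces. Derivando la posición, obtenemos la velocidad: v(t) = 10·sin(t). Derivando la velocidad, obtenemos la aceleración: a(t) = 10·cos(t). La derivada de la aceleración da la sacudida: j(t) = -10·sin(t). Tenemos la sacudida j(t) = -10·sin(t). Sustituyendo t = -pi/2: j(-pi/2) = 10.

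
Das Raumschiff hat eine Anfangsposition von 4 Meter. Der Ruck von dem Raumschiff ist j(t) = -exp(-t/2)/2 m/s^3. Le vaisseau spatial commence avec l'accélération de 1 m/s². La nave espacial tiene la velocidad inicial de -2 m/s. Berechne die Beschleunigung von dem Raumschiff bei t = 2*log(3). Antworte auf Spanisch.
Debemos encontrar la integral de nuestra ecuación de la sacudida j(t) = -exp(-t/2)/2 1 vez. Tomando ∫j(t)dt y aplicando a(0) = 1, encontramos a(t) = exp(-t/2). Tenemos la aceleración a(t) = exp(-t/2). Sustituyendo t = 2*log(3): a(2*log(3)) = 1/3.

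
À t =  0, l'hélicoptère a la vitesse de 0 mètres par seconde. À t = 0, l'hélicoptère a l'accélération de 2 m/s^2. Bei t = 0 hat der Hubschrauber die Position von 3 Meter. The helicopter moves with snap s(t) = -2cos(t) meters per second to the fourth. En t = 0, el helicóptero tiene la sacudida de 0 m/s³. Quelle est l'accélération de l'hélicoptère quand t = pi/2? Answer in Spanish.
Para resolver esto, necesitamos tomar 2 integrales de nuestra ecuación del snap s(t) = -2·cos(t). La integral del snap, con j(0) = 0, da la sacudida: j(t) = -2·sin(t). La integral de la sacudida es la aceleración. Usando a(0) = 2, obtenemos a(t) = 2·cos(t). Tenemos la aceleración a(t) = 2·cos(t). Sustituyendo t = pi/2: a(pi/2) = 0.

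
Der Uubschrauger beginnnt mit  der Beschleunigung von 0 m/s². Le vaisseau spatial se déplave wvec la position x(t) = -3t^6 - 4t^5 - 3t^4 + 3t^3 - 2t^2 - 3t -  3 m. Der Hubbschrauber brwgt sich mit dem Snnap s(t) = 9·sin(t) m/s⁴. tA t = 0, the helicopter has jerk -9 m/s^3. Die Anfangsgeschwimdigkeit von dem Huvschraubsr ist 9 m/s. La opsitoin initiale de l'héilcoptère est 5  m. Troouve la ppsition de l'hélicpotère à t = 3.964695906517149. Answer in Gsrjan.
Wir müssen das Integral unserer Gleichung für den Snap s(t) = 9·sin(t) 4-mal finden. Das Integral von dem Snap, mit j(0) = -9, ergibt den Ruck: j(t) = -9·cos(t). Die Stammfunktion von dem Ruck, mit a(0) = 0, ergibt die Beschleunigung: a(t) = -9·sin(t). Das Integral von der Beschleunigung, mit v(0) = 9, ergibt die Geschwindigkeit: v(t) = 9·cos(t). Durch Integration von der Geschwindigkeit und Verwendung der Anfangsbedingung x(0) = 5, erhalten wir x(t) = 9·sin(t) + 5. Wir haben die Position x(t) = 9·sin(t) + 5. Durch Einsetzen von t = 3.964695906517149: x(3.964695906517149) = -1.59933469682035.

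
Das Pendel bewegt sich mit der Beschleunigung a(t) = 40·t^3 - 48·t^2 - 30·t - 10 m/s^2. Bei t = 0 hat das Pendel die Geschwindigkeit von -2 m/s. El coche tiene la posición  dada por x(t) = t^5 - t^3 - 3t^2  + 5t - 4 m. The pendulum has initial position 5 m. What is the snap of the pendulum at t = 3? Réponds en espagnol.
Partiendo de la aceleración a(t) = 40·t^3 - 48·t^2 - 30·t - 10, tomamos 2 derivadas. Derivando la aceleración, obtenemos la sacudida: j(t) = 120·t^2 - 96·t - 30. Tomando d/dt de j(t), encontramos s(t) = 240·t - 96. Usando s(t) = 240·t - 96 y sustituyendo t = 3, encontramos s = 624.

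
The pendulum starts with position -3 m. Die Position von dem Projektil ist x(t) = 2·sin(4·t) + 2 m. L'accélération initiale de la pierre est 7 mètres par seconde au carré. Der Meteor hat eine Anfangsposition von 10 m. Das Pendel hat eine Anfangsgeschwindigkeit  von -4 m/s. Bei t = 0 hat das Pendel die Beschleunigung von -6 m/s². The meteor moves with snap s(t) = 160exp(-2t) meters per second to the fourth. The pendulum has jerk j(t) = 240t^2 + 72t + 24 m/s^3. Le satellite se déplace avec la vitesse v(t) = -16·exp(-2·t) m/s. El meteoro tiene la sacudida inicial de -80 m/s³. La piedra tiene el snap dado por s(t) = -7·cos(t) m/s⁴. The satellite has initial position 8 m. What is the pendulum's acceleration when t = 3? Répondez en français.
Nous devons intégrer notre équation du jerk j(t) = 240·t^2 + 72·t + 24 1 fois. La primitive du jerk est l'accélération. En utilisant a(0) = -6, nous obtenons a(t) = 80·t^3 + 36·t^2 + 24·t - 6. Nous avons l'accélération a(t) = 80·t^3 + 36·t^2 + 24·t - 6. En substituant t = 3: a(3) = 2550.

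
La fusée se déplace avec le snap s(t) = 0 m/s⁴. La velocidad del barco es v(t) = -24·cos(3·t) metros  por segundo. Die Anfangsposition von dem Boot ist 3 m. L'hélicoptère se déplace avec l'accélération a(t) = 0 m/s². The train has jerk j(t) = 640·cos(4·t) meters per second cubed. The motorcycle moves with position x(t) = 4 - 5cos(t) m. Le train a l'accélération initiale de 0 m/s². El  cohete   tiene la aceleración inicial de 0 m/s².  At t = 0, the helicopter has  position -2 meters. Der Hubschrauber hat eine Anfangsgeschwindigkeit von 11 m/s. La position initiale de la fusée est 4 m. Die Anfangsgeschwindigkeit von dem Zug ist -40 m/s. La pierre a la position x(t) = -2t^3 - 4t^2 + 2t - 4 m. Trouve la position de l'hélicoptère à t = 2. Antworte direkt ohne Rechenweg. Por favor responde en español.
La respuesta es 20.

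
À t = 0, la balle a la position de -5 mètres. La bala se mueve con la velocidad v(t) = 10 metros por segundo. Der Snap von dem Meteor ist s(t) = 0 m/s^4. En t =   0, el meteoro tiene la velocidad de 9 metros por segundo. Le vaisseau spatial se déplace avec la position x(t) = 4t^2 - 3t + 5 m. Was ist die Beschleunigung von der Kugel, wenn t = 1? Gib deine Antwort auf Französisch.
En partant de la vitesse v(t) = 10, nous prenons 1 dérivée. En prenant d/dt de v(t), nous trouvons a(t) = 0. Nous avons l'accélération a(t) = 0. En substituant t = 1: a(1) = 0.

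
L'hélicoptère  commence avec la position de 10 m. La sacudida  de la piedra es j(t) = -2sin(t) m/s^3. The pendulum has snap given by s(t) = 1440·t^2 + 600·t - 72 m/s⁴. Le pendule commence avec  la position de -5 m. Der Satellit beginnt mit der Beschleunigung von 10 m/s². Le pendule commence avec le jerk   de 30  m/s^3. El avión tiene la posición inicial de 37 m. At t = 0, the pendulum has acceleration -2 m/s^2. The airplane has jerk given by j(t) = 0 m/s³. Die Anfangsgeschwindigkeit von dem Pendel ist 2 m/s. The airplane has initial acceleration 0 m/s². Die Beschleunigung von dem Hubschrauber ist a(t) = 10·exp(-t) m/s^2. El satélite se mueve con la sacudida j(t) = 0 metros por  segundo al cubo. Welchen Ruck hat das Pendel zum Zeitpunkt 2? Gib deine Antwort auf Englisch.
We must find the antiderivative of our snap equation s(t) = 1440·t^2 + 600·t - 72 1 time. Finding the integral of s(t) and using j(0) = 30: j(t) = 480·t^3 + 300·t^2 - 72·t + 30. We have jerk j(t) = 480·t^3 + 300·t^2 - 72·t + 30. Substituting t = 2: j(2) = 4926.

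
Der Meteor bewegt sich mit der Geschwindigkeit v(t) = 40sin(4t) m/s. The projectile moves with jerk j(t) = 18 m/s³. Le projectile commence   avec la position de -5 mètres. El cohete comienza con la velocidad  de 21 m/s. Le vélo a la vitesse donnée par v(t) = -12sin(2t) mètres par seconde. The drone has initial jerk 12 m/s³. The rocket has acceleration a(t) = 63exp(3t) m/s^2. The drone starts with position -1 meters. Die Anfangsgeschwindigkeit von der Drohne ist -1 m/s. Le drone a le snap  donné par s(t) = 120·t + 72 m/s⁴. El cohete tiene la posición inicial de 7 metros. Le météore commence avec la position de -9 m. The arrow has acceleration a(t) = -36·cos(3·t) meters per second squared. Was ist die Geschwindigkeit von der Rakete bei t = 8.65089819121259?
Wir müssen die Stammfunktion unserer Gleichung für die Beschleunigung a(t) = 63·exp(3·t) 1-mal finden. Das Integral von der Beschleunigung ist die Geschwindigkeit. Mit v(0) = 21 erhalten wir v(t) = 21·exp(3·t). Wir haben die Geschwindigkeit v(t) = 21·exp(3·t). Durch Einsetzen von t = 8.65089819121259: v(8.65089819121259) = 3920408648489.40.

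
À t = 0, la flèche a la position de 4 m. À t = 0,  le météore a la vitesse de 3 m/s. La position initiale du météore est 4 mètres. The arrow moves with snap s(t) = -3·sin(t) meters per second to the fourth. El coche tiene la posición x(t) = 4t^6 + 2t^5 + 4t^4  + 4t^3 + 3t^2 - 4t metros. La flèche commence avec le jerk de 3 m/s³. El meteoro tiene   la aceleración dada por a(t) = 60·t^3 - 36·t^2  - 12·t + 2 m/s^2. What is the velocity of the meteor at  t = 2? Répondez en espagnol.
Necesitamos integrar nuestra ecuación de la aceleración a(t) = 60·t^3 - 36·t^2 - 12·t + 2 1 vez. Integrando la aceleración y usando la condición inicial v(0) = 3, obtenemos v(t) = 15·t^4 - 12·t^3 - 6·t^2 + 2·t + 3. Tenemos la velocidad v(t) = 15·t^4 - 12·t^3 - 6·t^2 + 2·t + 3. Sustituyendo t = 2: v(2) = 127.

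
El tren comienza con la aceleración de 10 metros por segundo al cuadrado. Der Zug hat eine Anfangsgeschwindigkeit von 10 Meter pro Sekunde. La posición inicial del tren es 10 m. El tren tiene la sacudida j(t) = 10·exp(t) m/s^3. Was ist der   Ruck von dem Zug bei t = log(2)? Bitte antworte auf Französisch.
De l'équation du jerk j(t) = 10·exp(t), nous substituons t = log(2) pour obtenir j = 20.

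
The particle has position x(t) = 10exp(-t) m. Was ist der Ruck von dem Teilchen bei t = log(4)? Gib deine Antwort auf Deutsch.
Wir müssen unsere Gleichung für die Position x(t) = 10·exp(-t) 3-mal ableiten. Die Ableitung von der Position ergibt die Geschwindigkeit: v(t) = -10·exp(-t). Die Ableitung von der Geschwindigkeit ergibt die Beschleunigung: a(t) = 10·exp(-t). Mit d/dt von a(t) finden wir j(t) = -10·exp(-t). Mit j(t) = -10·exp(-t) und Einsetzen von t = log(4), finden wir j = -5/2.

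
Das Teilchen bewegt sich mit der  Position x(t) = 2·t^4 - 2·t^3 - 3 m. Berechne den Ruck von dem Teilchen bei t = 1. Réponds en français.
En partant de la position x(t) = 2·t^4 - 2·t^3 - 3, nous prenons 3 dérivées. En prenant d/dt de x(t), nous trouvons v(t) = 8·t^3 - 6·t^2. La dérivée de la vitesse donne l'accélération: a(t) = 24·t^2 - 12·t. La dérivée de l'accélération donne le jerk: j(t) = 48·t - 12. De l'équation du jerk j(t) = 48·t - 12, nous substituons t = 1 pour obtenir j = 36.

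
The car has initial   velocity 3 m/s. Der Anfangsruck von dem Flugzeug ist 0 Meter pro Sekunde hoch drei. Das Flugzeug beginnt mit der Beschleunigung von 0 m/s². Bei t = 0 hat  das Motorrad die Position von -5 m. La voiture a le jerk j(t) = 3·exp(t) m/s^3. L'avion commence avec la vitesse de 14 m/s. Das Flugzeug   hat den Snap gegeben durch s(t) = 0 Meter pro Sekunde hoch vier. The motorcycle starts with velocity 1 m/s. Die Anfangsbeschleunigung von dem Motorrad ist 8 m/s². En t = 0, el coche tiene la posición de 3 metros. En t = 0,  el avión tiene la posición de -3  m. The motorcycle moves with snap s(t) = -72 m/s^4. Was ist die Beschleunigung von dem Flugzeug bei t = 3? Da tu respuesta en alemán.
Ausgehend von dem Snap s(t) = 0, nehmen wir 2 Integrale. Die Stammfunktion von dem Snap, mit j(0) = 0, ergibt den Ruck: j(t) = 0. Mit ∫j(t)dt und Anwendung von a(0) = 0, finden wir a(t) = 0. Wir haben die Beschleunigung a(t) = 0. Durch Einsetzen von t = 3: a(3) = 0.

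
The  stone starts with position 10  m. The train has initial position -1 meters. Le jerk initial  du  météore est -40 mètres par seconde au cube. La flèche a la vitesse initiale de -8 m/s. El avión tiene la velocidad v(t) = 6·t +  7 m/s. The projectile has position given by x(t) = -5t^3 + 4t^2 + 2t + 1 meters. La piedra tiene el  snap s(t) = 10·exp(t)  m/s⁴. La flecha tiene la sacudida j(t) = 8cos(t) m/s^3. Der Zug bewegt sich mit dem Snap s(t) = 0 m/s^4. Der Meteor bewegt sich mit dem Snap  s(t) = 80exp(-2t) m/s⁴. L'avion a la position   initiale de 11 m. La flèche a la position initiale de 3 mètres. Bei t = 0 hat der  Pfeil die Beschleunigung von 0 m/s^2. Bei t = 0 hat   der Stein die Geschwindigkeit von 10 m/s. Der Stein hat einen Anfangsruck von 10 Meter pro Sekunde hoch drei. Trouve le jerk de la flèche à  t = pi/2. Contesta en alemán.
Aus der Gleichung für den Ruck j(t) = 8·cos(t), setzen wir t = pi/2 ein und erhalten j = 0.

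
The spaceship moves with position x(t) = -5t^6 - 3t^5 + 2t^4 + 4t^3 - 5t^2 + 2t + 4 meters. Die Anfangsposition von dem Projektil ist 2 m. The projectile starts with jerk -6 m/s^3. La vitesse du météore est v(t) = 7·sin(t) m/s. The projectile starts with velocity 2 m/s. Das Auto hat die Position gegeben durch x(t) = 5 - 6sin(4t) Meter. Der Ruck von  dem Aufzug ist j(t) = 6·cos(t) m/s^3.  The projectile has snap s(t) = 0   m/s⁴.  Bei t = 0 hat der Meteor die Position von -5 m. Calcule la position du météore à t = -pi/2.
En partant de la vitesse v(t) = 7·sin(t), nous prenons 1 intégrale. En intégrant la vitesse et en utilisant la condition initiale x(0) = -5, nous obtenons x(t) = 2 - 7·cos(t). Nous avons la position x(t) = 2 - 7·cos(t). En substituant t = -pi/2: x(-pi/2) = 2.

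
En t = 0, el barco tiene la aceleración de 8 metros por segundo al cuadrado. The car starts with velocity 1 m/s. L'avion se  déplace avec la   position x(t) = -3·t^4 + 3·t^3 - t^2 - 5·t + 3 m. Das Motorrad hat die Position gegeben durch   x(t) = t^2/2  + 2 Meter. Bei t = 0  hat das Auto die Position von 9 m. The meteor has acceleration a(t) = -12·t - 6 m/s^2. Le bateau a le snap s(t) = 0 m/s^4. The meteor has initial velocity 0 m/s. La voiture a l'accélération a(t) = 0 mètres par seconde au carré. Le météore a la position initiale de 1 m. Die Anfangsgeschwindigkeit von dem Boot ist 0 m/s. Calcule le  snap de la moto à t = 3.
En partant de la position x(t) = t^2/2 + 2, nous prenons 4 dérivées. En dérivant la position, nous obtenons la vitesse: v(t) = t. La dérivée de la vitesse donne l'accélération: a(t) = 1. En dérivant l'accélération, nous obtenons le jerk: j(t) = 0. La dérivée du jerk donne le snap: s(t) = 0. En utilisant s(t) = 0 et en substituant t = 3, nous trouvons s = 0.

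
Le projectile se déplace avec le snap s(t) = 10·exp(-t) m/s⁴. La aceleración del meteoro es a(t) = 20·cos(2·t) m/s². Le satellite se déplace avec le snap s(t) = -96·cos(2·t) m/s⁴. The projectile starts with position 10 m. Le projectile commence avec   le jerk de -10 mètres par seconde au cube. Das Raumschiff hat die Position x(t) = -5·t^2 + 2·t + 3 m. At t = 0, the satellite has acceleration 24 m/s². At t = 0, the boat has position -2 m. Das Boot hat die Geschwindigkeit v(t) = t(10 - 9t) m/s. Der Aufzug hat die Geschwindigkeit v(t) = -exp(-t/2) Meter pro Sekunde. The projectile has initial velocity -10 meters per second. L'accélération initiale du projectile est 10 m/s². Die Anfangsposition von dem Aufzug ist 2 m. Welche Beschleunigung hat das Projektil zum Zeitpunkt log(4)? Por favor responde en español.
Necesitamos integrar nuestra ecuación del snap s(t) = 10·exp(-t) 2 veces. Integrando el snap y usando la condición inicial j(0) = -10, obtenemos j(t) = -10·exp(-t). Tomando ∫j(t)dt y aplicando a(0) = 10, encontramos a(t) = 10·exp(-t). Tenemos la aceleración a(t) = 10·exp(-t). Sustituyendo t = log(4): a(log(4)) = 5/2.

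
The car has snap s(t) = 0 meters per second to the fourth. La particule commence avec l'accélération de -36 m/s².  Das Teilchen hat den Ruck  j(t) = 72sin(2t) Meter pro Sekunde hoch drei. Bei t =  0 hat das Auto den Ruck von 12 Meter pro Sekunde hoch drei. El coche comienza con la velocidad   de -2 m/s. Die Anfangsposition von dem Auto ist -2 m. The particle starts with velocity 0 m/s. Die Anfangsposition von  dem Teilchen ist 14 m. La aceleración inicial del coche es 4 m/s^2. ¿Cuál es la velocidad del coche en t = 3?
Necesitamos integrar nuestra ecuación del snap s(t) = 0 3 veces. Tomando ∫s(t)dt y aplicando j(0) = 12, encontramos j(t) = 12. Integrando la sacudida y usando la condición inicial a(0) = 4, obtenemos a(t) = 12·t + 4. Tomando ∫a(t)dt y aplicando v(0) = -2, encontramos v(t) = 6·t^2 + 4·t - 2. Tenemos la velocidad v(t) = 6·t^2 + 4·t - 2. Sustituyendo t = 3: v(3) = 64.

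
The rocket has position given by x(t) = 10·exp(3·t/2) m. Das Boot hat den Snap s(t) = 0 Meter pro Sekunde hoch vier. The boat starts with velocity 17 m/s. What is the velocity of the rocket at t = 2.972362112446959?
To solve this, we need to take 1 derivative of our position equation x(t) = 10·exp(3·t/2). The derivative of position gives velocity: v(t) = 15·exp(3·t/2). We have velocity v(t) = 15·exp(3·t/2). Substituting t = 2.972362112446959: v(2.972362112446959) = 1295.42404676426.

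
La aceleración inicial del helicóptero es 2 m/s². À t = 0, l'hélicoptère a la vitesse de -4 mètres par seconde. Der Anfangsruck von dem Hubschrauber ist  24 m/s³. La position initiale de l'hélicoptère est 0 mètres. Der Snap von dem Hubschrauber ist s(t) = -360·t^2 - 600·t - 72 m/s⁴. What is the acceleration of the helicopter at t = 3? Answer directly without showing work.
The acceleration at t = 3 is a = -5380.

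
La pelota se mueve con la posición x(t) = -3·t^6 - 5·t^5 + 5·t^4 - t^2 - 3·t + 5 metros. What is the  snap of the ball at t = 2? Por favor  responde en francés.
Pour résoudre ceci, nous devons prendre 4 dérivées de notre équation de la position x(t) = -3·t^6 - 5·t^5 + 5·t^4 - t^2 - 3·t + 5. La dérivée de la position donne la vitesse: v(t) = -18·t^5 - 25·t^4 + 20·t^3 - 2·t - 3. En dérivant la vitesse, nous obtenons l'accélération: a(t) = -90·t^4 - 100·t^3 + 60·t^2 - 2. En prenant d/dt de a(t), nous trouvons j(t) = -360·t^3 - 300·t^2 + 120·t. En prenant d/dt de j(t), nous trouvons s(t) = -1080·t^2 - 600·t + 120. De l'équation du snap s(t) = -1080·t^2 - 600·t + 120, nous substituons t = 2 pour obtenir s = -5400.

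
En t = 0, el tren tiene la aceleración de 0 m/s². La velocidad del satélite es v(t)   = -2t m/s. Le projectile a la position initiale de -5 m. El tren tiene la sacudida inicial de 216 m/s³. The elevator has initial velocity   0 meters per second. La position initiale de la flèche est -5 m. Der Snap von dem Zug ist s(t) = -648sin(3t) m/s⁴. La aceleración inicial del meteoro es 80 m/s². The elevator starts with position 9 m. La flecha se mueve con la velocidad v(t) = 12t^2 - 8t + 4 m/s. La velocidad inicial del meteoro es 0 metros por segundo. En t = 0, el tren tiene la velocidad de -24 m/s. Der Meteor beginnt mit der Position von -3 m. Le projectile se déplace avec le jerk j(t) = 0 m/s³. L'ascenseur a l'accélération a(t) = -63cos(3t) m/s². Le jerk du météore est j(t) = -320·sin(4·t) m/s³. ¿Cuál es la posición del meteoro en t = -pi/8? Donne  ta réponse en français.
Nous devons trouver l'intégrale de notre équation du jerk j(t) = -320·sin(4·t) 3 fois. En prenant ∫j(t)dt et en appliquant a(0) = 80, nous trouvons a(t) = 80·cos(4·t). En prenant ∫a(t)dt et en appliquant v(0) = 0, nous trouvons v(t) = 20·sin(4·t). La primitive de la vitesse est la position. En utilisant x(0) = -3, nous obtenons x(t) = 2 - 5·cos(4·t). De l'équation de la position x(t) = 2 - 5·cos(4·t), nous substituons t = -pi/8 pour obtenir x = 2.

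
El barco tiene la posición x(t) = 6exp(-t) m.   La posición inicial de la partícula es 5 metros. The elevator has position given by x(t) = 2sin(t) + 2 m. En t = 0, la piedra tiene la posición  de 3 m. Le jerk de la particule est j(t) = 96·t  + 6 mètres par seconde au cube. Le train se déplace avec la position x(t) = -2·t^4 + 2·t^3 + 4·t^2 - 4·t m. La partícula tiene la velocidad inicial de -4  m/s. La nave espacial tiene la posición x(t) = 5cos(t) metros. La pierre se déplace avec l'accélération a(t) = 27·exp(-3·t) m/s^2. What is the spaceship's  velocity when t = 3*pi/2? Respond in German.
Ausgehend von der Position x(t) = 5·cos(t), nehmen wir 1 Ableitung. Die Ableitung von der Position ergibt die Geschwindigkeit: v(t) = -5·sin(t). Wir haben die Geschwindigkeit v(t) = -5·sin(t). Durch Einsetzen von t = 3*pi/2: v(3*pi/2) = 5.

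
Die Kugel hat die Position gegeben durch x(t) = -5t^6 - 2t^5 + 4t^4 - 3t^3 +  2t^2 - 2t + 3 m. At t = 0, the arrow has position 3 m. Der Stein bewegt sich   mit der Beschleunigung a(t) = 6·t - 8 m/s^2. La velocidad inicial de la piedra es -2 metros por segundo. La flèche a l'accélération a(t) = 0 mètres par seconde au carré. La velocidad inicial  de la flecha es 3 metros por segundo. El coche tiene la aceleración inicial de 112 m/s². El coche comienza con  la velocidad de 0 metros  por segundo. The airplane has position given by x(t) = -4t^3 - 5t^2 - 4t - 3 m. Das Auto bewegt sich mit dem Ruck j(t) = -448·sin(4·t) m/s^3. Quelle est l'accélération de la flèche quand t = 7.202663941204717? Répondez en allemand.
Mit a(t) = 0 und Einsetzen von t = 7.202663941204717, finden wir a = 0.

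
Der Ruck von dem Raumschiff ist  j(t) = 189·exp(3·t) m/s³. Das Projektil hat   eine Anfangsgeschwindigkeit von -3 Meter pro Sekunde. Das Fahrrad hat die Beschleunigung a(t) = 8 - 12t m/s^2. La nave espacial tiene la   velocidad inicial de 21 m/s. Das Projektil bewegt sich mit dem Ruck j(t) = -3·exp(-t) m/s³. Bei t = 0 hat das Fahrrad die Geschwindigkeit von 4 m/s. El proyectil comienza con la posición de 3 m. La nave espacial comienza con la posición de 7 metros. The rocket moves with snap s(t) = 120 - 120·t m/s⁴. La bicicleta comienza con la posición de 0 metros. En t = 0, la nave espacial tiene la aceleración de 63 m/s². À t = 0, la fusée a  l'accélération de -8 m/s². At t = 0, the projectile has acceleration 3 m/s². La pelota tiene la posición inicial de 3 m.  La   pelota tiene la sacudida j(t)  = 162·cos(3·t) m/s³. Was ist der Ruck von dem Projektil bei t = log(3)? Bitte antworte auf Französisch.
Nous avons le jerk j(t) = -3·exp(-t). En substituant t = log(3): j(log(3)) = -1.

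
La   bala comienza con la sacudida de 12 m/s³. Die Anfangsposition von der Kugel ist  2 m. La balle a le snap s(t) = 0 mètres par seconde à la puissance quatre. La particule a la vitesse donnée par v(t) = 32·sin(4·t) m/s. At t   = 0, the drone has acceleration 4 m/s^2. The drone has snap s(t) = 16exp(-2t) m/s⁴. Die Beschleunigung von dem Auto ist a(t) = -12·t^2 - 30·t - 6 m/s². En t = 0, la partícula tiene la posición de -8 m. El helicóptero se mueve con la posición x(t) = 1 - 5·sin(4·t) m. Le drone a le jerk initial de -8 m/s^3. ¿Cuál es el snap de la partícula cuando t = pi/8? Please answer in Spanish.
Debemos derivar nuestra ecuación de la velocidad v(t) = 32·sin(4·t) 3 veces. Tomando d/dt de v(t), encontramos a(t) = 128·cos(4·t). Tomando d/dt de a(t), encontramos j(t) = -512·sin(4·t). Tomando d/dt de j(t), encontramos s(t) = -2048·cos(4·t). De la ecuación del snap s(t) = -2048·cos(4·t), sustituimos t = pi/8 para obtener s = 0.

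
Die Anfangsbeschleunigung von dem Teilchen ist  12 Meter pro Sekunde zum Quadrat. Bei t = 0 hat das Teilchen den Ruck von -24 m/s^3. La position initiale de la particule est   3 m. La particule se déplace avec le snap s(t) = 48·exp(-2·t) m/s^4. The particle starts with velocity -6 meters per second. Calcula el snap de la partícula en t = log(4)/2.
De la ecuación del snap s(t) = 48·exp(-2·t), sustituimos t = log(4)/2 para obtener s = 12.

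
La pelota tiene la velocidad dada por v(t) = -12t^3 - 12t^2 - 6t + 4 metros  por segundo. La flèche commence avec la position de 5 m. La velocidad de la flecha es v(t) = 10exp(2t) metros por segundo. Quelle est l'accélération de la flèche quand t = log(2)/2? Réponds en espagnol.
Debemos derivar nuestra ecuación de la velocidad v(t) = 10·exp(2·t) 1 vez. Derivando la velocidad, obtenemos la aceleración: a(t) = 20·exp(2·t). Tenemos la aceleración a(t) = 20·exp(2·t). Sustituyendo t = log(2)/2: a(log(2)/2) = 40.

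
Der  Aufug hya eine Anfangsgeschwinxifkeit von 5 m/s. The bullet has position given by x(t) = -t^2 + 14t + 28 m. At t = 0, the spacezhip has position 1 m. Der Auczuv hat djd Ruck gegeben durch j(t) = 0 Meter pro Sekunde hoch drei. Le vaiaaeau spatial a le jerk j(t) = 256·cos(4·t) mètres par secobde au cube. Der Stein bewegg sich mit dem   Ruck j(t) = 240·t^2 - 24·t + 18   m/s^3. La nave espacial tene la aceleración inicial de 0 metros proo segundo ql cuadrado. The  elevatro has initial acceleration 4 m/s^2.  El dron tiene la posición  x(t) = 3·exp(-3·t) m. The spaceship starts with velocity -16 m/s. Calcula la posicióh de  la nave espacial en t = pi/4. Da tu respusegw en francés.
En partant du jerk j(t) = 256·cos(4·t), nous prenons 3 intégrales. En intégrant le jerk et en utilisant la condition initiale a(0) = 0, nous obtenons a(t) = 64·sin(4·t). En intégrant l'accélération et en utilisant la condition initiale v(0) = -16, nous obtenons v(t) = -16·cos(4·t). L'intégrale de la vitesse, avec x(0) = 1, donne la position: x(t) = 1 - 4·sin(4·t). Nous avons la position x(t) = 1 - 4·sin(4·t). En substituant t = pi/4: x(pi/4) = 1.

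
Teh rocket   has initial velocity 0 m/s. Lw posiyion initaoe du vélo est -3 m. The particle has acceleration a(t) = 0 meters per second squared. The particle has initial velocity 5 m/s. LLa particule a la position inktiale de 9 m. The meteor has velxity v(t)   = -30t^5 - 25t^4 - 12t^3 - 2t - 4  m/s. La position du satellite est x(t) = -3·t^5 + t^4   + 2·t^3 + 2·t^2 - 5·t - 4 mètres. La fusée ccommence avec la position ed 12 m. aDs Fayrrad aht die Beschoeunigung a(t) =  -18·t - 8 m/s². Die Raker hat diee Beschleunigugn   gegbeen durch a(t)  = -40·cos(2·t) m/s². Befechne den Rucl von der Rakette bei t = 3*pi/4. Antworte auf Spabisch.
Debemos derivar nuestra ecuación de la aceleración a(t) = -40·cos(2·t) 1 vez. La derivada de la aceleración da la sacudida: j(t) = 80·sin(2·t). De la ecuación de la sacudida j(t) = 80·sin(2·t), sustituimos t = 3*pi/4 para obtener j = -80.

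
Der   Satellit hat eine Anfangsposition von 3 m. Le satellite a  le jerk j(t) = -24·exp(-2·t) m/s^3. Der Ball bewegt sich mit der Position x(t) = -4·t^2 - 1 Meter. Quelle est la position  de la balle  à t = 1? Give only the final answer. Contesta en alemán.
x(1) = -5.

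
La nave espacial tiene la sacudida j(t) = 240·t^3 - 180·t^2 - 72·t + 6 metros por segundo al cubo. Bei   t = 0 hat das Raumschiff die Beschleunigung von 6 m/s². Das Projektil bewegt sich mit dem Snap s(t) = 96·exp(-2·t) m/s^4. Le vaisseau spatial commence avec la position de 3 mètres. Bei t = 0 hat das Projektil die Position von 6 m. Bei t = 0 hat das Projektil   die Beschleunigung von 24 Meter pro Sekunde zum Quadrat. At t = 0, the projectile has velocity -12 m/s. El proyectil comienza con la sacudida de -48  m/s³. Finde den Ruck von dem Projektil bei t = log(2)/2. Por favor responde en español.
Partiendo del snap s(t) = 96·exp(-2·t), tomamos 1 integral. La integral del snap es la sacudida. Usando j(0) = -48, obtenemos j(t) = -48·exp(-2·t). Tenemos la sacudida j(t) = -48·exp(-2·t). Sustituyendo t = log(2)/2: j(log(2)/2) = -24.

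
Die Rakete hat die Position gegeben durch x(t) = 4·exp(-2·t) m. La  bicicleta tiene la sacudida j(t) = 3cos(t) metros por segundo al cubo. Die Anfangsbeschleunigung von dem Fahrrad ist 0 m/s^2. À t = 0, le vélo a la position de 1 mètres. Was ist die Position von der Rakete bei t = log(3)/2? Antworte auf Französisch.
De l'équation de la position x(t) = 4·exp(-2·t), nous substituons t = log(3)/2 pour obtenir x = 4/3.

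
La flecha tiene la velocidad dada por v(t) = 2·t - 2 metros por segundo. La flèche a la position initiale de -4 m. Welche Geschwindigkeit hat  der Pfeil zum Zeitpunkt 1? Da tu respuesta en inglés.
We have velocity v(t) = 2·t - 2. Substituting t = 1: v(1) = 0.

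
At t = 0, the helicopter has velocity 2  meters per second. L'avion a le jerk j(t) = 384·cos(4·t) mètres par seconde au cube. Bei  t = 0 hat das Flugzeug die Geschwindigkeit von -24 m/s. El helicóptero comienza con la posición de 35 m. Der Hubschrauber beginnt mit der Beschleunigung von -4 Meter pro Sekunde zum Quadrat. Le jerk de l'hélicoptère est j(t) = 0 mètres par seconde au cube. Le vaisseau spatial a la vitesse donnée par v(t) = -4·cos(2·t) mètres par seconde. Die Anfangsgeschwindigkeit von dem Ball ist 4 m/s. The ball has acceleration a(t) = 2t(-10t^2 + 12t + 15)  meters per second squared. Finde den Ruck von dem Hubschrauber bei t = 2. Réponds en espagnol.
De la ecuación de la sacudida j(t) = 0, sustituimos t = 2 para obtener j = 0.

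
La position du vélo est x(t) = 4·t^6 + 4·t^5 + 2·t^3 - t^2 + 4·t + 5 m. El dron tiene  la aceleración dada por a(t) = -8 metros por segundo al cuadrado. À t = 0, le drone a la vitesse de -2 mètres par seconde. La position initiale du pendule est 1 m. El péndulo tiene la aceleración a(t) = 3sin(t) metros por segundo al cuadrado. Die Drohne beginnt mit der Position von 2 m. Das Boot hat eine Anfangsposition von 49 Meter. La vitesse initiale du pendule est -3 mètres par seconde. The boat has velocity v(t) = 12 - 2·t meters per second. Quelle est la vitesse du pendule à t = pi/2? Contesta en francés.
Nous devons trouver la primitive de notre équation de l'accélération a(t) = 3·sin(t) 1 fois. En prenant ∫a(t)dt et en appliquant v(0) = -3, nous trouvons v(t) = -3·cos(t). Nous avons la vitesse v(t) = -3·cos(t). En substituant t = pi/2: v(pi/2) = 0.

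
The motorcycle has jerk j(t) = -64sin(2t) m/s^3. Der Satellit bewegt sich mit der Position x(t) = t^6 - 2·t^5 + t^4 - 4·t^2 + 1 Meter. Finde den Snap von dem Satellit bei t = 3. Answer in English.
To solve this, we need to take 4 derivatives of our position equation x(t) = t^6 - 2·t^5 + t^4 - 4·t^2 + 1. The derivative of position gives velocity: v(t) = 6·t^5 - 10·t^4 + 4·t^3 - 8·t. Differentiating velocity, we get acceleration: a(t) = 30·t^4 - 40·t^3 + 12·t^2 - 8. The derivative of acceleration gives jerk: j(t) = 120·t^3 - 120·t^2 + 24·t. Taking d/dt of j(t), we find s(t) = 360·t^2 - 240·t + 24. We have snap s(t) = 360·t^2 - 240·t + 24. Substituting t = 3: s(3) = 2544.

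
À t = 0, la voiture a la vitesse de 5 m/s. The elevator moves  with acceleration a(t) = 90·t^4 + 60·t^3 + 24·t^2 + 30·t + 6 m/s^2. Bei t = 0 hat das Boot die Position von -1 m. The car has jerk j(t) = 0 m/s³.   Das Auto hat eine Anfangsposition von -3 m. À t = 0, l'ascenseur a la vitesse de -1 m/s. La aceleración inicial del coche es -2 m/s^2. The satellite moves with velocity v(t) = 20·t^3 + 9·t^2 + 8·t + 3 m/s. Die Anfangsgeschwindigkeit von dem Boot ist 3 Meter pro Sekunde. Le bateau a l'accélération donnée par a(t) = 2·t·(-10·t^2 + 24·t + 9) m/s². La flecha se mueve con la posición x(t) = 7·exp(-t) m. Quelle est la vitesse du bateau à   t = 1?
Pour résoudre ceci, nous devons prendre 1 intégrale de notre équation de l'accélération a(t) = 2·t·(-10·t^2 + 24·t + 9). La primitive de l'accélération, avec v(0) = 3, donne la vitesse: v(t) = -5·t^4 + 16·t^3 + 9·t^2 + 3. De l'équation de la vitesse v(t) = -5·t^4 + 16·t^3 + 9·t^2 + 3, nous substituons t = 1 pour obtenir v = 23.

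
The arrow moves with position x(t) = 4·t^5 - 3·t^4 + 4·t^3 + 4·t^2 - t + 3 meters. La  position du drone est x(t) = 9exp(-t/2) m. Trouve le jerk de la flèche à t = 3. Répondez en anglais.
Starting from position x(t) = 4·t^5 - 3·t^4 + 4·t^3 + 4·t^2 - t + 3, we take 3 derivatives. Differentiating position, we get velocity: v(t) = 20·t^4 - 12·t^3 + 12·t^2 + 8·t - 1. Differentiating velocity, we get acceleration: a(t) = 80·t^3 - 36·t^2 + 24·t + 8. The derivative of acceleration gives jerk: j(t) = 240·t^2 - 72·t + 24. From the given jerk equation j(t) = 240·t^2 - 72·t + 24, we substitute t = 3 to get j = 1968.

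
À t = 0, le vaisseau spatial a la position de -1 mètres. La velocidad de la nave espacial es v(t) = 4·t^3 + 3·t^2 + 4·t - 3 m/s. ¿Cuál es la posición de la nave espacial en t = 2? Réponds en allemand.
Wir müssen unsere Gleichung für die Geschwindigkeit v(t) = 4·t^3 + 3·t^2 + 4·t - 3 1-mal integrieren. Die Stammfunktion von der Geschwindigkeit ist die Position. Mit x(0) = -1 erhalten wir x(t) = t^4 + t^3 + 2·t^2 - 3·t - 1. Wir haben die Position x(t) = t^4 + t^3 + 2·t^2 - 3·t - 1. Durch Einsetzen von t = 2: x(2) = 25.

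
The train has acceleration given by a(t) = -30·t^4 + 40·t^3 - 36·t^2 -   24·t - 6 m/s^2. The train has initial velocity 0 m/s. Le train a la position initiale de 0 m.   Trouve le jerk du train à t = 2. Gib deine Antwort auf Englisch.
We must differentiate our acceleration equation a(t) = -30·t^4 + 40·t^3 - 36·t^2 - 24·t - 6 1 time. Taking d/dt of a(t), we find j(t) = -120·t^3 + 120·t^2 - 72·t - 24. Using j(t) = -120·t^3 + 120·t^2 - 72·t - 24 and substituting t = 2, we find j = -648.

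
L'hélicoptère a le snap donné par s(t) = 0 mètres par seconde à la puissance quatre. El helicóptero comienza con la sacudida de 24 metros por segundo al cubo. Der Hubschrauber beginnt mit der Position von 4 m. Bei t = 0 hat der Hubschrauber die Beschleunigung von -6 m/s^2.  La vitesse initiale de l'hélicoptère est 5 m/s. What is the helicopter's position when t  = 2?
We must find the integral of our snap equation s(t) = 0 4 times. The integral of snap, with j(0) = 24, gives jerk: j(t) = 24. The integral of jerk, with a(0) = -6, gives acceleration: a(t) = 24·t - 6. The integral of acceleration, with v(0) = 5, gives velocity: v(t) = 12·t^2 - 6·t + 5. Taking ∫v(t)dt and applying x(0) = 4, we find x(t) = 4·t^3 - 3·t^2 + 5·t + 4. From the given position equation x(t) = 4·t^3 - 3·t^2 + 5·t + 4, we substitute t = 2 to get x = 34.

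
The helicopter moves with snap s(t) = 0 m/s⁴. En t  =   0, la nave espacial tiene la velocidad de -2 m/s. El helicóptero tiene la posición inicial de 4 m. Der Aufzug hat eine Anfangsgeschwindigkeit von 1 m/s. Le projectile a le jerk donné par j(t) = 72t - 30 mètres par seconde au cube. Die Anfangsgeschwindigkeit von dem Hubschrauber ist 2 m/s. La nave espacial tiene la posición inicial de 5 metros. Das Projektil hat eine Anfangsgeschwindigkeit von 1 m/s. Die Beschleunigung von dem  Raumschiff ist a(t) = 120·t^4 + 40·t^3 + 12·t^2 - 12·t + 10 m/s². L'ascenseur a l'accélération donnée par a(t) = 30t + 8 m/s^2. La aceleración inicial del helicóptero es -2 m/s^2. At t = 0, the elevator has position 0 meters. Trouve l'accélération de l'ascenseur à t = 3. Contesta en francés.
De l'équation de l'accélération a(t) = 30·t + 8, nous substituons t = 3 pour obtenir a = 98.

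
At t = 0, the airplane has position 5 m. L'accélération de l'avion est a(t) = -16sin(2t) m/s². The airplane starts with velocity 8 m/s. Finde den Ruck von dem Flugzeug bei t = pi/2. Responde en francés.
En partant de l'accélération a(t) = -16·sin(2·t), nous prenons 1 dérivée. En prenant d/dt de a(t), nous trouvons j(t) = -32·cos(2·t). De l'équation du jerk j(t) = -32·cos(2·t), nous substituons t = pi/2 pour obtenir j = 32.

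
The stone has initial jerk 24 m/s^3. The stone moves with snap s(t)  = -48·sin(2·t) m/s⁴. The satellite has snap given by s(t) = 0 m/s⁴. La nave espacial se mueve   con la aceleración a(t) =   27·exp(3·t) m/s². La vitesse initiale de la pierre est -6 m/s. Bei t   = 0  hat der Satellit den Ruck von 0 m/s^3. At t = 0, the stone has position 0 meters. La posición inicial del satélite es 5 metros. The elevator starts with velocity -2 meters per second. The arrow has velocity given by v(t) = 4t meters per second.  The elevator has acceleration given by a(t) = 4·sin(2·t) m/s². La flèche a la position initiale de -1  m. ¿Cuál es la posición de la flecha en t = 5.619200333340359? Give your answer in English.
Starting from velocity v(t) = 4·t, we take 1 integral. The integral of velocity, with x(0) = -1, gives position: x(t) = 2·t^2 - 1. From the given position equation x(t) = 2·t^2 - 1, we substitute t = 5.619200333340359 to get x = 62.1508247724248.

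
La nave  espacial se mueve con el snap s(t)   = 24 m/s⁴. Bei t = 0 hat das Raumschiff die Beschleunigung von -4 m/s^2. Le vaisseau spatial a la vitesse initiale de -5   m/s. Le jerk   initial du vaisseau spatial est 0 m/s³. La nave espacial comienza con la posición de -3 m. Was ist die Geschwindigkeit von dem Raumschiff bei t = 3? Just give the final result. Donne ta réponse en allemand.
v(3) = 91.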